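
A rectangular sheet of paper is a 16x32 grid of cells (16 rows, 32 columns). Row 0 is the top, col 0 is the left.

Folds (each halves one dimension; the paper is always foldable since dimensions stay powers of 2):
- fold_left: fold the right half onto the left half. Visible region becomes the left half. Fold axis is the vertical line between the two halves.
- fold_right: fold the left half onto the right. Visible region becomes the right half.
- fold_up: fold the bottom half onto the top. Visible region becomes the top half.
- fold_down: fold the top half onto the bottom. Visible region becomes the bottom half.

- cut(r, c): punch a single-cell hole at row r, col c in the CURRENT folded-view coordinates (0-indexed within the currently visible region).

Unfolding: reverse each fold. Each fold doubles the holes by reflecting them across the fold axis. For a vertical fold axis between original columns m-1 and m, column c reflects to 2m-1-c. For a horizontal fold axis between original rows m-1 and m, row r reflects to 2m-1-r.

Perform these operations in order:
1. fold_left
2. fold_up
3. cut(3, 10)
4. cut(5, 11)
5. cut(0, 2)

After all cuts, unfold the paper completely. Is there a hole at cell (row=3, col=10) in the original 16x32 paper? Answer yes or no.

Answer: yes

Derivation:
Op 1 fold_left: fold axis v@16; visible region now rows[0,16) x cols[0,16) = 16x16
Op 2 fold_up: fold axis h@8; visible region now rows[0,8) x cols[0,16) = 8x16
Op 3 cut(3, 10): punch at orig (3,10); cuts so far [(3, 10)]; region rows[0,8) x cols[0,16) = 8x16
Op 4 cut(5, 11): punch at orig (5,11); cuts so far [(3, 10), (5, 11)]; region rows[0,8) x cols[0,16) = 8x16
Op 5 cut(0, 2): punch at orig (0,2); cuts so far [(0, 2), (3, 10), (5, 11)]; region rows[0,8) x cols[0,16) = 8x16
Unfold 1 (reflect across h@8): 6 holes -> [(0, 2), (3, 10), (5, 11), (10, 11), (12, 10), (15, 2)]
Unfold 2 (reflect across v@16): 12 holes -> [(0, 2), (0, 29), (3, 10), (3, 21), (5, 11), (5, 20), (10, 11), (10, 20), (12, 10), (12, 21), (15, 2), (15, 29)]
Holes: [(0, 2), (0, 29), (3, 10), (3, 21), (5, 11), (5, 20), (10, 11), (10, 20), (12, 10), (12, 21), (15, 2), (15, 29)]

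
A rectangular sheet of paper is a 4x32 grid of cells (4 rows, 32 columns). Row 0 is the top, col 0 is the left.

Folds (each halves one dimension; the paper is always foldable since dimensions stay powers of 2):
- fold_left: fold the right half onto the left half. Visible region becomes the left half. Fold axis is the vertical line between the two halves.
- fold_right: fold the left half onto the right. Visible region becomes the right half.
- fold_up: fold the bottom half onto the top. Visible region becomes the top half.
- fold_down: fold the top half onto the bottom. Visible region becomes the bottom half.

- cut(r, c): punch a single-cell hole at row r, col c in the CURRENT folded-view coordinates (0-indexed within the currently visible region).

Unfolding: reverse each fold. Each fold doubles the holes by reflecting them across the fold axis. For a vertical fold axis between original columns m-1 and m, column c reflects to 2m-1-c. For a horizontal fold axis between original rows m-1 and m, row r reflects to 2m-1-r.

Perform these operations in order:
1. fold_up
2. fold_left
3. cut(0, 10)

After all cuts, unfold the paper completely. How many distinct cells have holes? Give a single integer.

Answer: 4

Derivation:
Op 1 fold_up: fold axis h@2; visible region now rows[0,2) x cols[0,32) = 2x32
Op 2 fold_left: fold axis v@16; visible region now rows[0,2) x cols[0,16) = 2x16
Op 3 cut(0, 10): punch at orig (0,10); cuts so far [(0, 10)]; region rows[0,2) x cols[0,16) = 2x16
Unfold 1 (reflect across v@16): 2 holes -> [(0, 10), (0, 21)]
Unfold 2 (reflect across h@2): 4 holes -> [(0, 10), (0, 21), (3, 10), (3, 21)]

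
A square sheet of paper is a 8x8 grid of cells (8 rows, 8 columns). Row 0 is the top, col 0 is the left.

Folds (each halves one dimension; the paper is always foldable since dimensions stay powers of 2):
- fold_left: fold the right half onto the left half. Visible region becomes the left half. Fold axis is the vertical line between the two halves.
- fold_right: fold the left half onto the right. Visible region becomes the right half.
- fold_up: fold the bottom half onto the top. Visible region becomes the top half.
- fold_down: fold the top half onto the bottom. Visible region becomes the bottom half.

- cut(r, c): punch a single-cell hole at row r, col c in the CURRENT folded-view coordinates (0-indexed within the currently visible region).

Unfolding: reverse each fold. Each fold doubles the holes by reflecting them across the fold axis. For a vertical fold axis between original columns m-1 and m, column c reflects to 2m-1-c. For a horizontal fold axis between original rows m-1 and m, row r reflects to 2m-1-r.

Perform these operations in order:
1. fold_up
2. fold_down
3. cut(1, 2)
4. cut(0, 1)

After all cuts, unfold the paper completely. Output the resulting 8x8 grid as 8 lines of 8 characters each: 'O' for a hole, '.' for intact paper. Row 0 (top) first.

Op 1 fold_up: fold axis h@4; visible region now rows[0,4) x cols[0,8) = 4x8
Op 2 fold_down: fold axis h@2; visible region now rows[2,4) x cols[0,8) = 2x8
Op 3 cut(1, 2): punch at orig (3,2); cuts so far [(3, 2)]; region rows[2,4) x cols[0,8) = 2x8
Op 4 cut(0, 1): punch at orig (2,1); cuts so far [(2, 1), (3, 2)]; region rows[2,4) x cols[0,8) = 2x8
Unfold 1 (reflect across h@2): 4 holes -> [(0, 2), (1, 1), (2, 1), (3, 2)]
Unfold 2 (reflect across h@4): 8 holes -> [(0, 2), (1, 1), (2, 1), (3, 2), (4, 2), (5, 1), (6, 1), (7, 2)]

Answer: ..O.....
.O......
.O......
..O.....
..O.....
.O......
.O......
..O.....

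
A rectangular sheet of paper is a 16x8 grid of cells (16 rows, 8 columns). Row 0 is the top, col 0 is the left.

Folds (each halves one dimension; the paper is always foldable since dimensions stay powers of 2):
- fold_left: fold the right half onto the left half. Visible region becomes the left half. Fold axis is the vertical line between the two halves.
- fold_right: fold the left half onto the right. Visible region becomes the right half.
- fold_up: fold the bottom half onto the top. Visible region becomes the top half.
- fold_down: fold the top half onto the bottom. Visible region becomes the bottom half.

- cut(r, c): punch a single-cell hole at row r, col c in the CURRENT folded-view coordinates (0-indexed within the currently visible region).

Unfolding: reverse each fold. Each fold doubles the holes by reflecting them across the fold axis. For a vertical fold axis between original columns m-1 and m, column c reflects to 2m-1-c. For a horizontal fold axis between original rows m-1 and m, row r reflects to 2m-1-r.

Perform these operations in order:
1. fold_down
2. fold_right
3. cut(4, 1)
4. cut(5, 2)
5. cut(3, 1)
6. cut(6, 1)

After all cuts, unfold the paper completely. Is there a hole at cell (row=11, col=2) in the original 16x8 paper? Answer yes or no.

Op 1 fold_down: fold axis h@8; visible region now rows[8,16) x cols[0,8) = 8x8
Op 2 fold_right: fold axis v@4; visible region now rows[8,16) x cols[4,8) = 8x4
Op 3 cut(4, 1): punch at orig (12,5); cuts so far [(12, 5)]; region rows[8,16) x cols[4,8) = 8x4
Op 4 cut(5, 2): punch at orig (13,6); cuts so far [(12, 5), (13, 6)]; region rows[8,16) x cols[4,8) = 8x4
Op 5 cut(3, 1): punch at orig (11,5); cuts so far [(11, 5), (12, 5), (13, 6)]; region rows[8,16) x cols[4,8) = 8x4
Op 6 cut(6, 1): punch at orig (14,5); cuts so far [(11, 5), (12, 5), (13, 6), (14, 5)]; region rows[8,16) x cols[4,8) = 8x4
Unfold 1 (reflect across v@4): 8 holes -> [(11, 2), (11, 5), (12, 2), (12, 5), (13, 1), (13, 6), (14, 2), (14, 5)]
Unfold 2 (reflect across h@8): 16 holes -> [(1, 2), (1, 5), (2, 1), (2, 6), (3, 2), (3, 5), (4, 2), (4, 5), (11, 2), (11, 5), (12, 2), (12, 5), (13, 1), (13, 6), (14, 2), (14, 5)]
Holes: [(1, 2), (1, 5), (2, 1), (2, 6), (3, 2), (3, 5), (4, 2), (4, 5), (11, 2), (11, 5), (12, 2), (12, 5), (13, 1), (13, 6), (14, 2), (14, 5)]

Answer: yes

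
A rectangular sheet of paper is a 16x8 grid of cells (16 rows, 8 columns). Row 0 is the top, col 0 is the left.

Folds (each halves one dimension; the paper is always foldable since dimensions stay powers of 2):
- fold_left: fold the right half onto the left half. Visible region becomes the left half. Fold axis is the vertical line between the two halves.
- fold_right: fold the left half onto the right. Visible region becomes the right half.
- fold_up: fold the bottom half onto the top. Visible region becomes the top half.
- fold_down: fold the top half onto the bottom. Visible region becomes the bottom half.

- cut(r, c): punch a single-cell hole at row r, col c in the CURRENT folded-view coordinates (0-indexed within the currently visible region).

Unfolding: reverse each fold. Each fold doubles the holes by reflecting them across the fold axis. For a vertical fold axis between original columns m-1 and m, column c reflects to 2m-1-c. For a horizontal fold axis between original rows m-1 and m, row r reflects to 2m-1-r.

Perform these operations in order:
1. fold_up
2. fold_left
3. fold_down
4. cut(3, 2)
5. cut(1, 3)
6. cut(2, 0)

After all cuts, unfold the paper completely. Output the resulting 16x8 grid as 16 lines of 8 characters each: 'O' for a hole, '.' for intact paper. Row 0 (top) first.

Answer: ..O..O..
O......O
...OO...
........
........
...OO...
O......O
..O..O..
..O..O..
O......O
...OO...
........
........
...OO...
O......O
..O..O..

Derivation:
Op 1 fold_up: fold axis h@8; visible region now rows[0,8) x cols[0,8) = 8x8
Op 2 fold_left: fold axis v@4; visible region now rows[0,8) x cols[0,4) = 8x4
Op 3 fold_down: fold axis h@4; visible region now rows[4,8) x cols[0,4) = 4x4
Op 4 cut(3, 2): punch at orig (7,2); cuts so far [(7, 2)]; region rows[4,8) x cols[0,4) = 4x4
Op 5 cut(1, 3): punch at orig (5,3); cuts so far [(5, 3), (7, 2)]; region rows[4,8) x cols[0,4) = 4x4
Op 6 cut(2, 0): punch at orig (6,0); cuts so far [(5, 3), (6, 0), (7, 2)]; region rows[4,8) x cols[0,4) = 4x4
Unfold 1 (reflect across h@4): 6 holes -> [(0, 2), (1, 0), (2, 3), (5, 3), (6, 0), (7, 2)]
Unfold 2 (reflect across v@4): 12 holes -> [(0, 2), (0, 5), (1, 0), (1, 7), (2, 3), (2, 4), (5, 3), (5, 4), (6, 0), (6, 7), (7, 2), (7, 5)]
Unfold 3 (reflect across h@8): 24 holes -> [(0, 2), (0, 5), (1, 0), (1, 7), (2, 3), (2, 4), (5, 3), (5, 4), (6, 0), (6, 7), (7, 2), (7, 5), (8, 2), (8, 5), (9, 0), (9, 7), (10, 3), (10, 4), (13, 3), (13, 4), (14, 0), (14, 7), (15, 2), (15, 5)]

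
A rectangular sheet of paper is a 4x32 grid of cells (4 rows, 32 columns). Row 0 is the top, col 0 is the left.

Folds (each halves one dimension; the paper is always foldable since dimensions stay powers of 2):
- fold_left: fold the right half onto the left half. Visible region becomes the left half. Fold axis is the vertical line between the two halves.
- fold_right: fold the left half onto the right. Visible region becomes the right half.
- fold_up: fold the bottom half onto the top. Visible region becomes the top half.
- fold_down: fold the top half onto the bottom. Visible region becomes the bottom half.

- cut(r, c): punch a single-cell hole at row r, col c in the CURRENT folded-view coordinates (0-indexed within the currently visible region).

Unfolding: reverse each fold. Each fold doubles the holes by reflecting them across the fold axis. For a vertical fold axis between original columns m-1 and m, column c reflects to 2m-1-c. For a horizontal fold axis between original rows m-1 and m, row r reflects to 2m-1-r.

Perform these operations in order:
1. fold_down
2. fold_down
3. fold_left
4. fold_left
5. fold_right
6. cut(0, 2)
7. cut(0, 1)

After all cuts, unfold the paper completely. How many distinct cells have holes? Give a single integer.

Op 1 fold_down: fold axis h@2; visible region now rows[2,4) x cols[0,32) = 2x32
Op 2 fold_down: fold axis h@3; visible region now rows[3,4) x cols[0,32) = 1x32
Op 3 fold_left: fold axis v@16; visible region now rows[3,4) x cols[0,16) = 1x16
Op 4 fold_left: fold axis v@8; visible region now rows[3,4) x cols[0,8) = 1x8
Op 5 fold_right: fold axis v@4; visible region now rows[3,4) x cols[4,8) = 1x4
Op 6 cut(0, 2): punch at orig (3,6); cuts so far [(3, 6)]; region rows[3,4) x cols[4,8) = 1x4
Op 7 cut(0, 1): punch at orig (3,5); cuts so far [(3, 5), (3, 6)]; region rows[3,4) x cols[4,8) = 1x4
Unfold 1 (reflect across v@4): 4 holes -> [(3, 1), (3, 2), (3, 5), (3, 6)]
Unfold 2 (reflect across v@8): 8 holes -> [(3, 1), (3, 2), (3, 5), (3, 6), (3, 9), (3, 10), (3, 13), (3, 14)]
Unfold 3 (reflect across v@16): 16 holes -> [(3, 1), (3, 2), (3, 5), (3, 6), (3, 9), (3, 10), (3, 13), (3, 14), (3, 17), (3, 18), (3, 21), (3, 22), (3, 25), (3, 26), (3, 29), (3, 30)]
Unfold 4 (reflect across h@3): 32 holes -> [(2, 1), (2, 2), (2, 5), (2, 6), (2, 9), (2, 10), (2, 13), (2, 14), (2, 17), (2, 18), (2, 21), (2, 22), (2, 25), (2, 26), (2, 29), (2, 30), (3, 1), (3, 2), (3, 5), (3, 6), (3, 9), (3, 10), (3, 13), (3, 14), (3, 17), (3, 18), (3, 21), (3, 22), (3, 25), (3, 26), (3, 29), (3, 30)]
Unfold 5 (reflect across h@2): 64 holes -> [(0, 1), (0, 2), (0, 5), (0, 6), (0, 9), (0, 10), (0, 13), (0, 14), (0, 17), (0, 18), (0, 21), (0, 22), (0, 25), (0, 26), (0, 29), (0, 30), (1, 1), (1, 2), (1, 5), (1, 6), (1, 9), (1, 10), (1, 13), (1, 14), (1, 17), (1, 18), (1, 21), (1, 22), (1, 25), (1, 26), (1, 29), (1, 30), (2, 1), (2, 2), (2, 5), (2, 6), (2, 9), (2, 10), (2, 13), (2, 14), (2, 17), (2, 18), (2, 21), (2, 22), (2, 25), (2, 26), (2, 29), (2, 30), (3, 1), (3, 2), (3, 5), (3, 6), (3, 9), (3, 10), (3, 13), (3, 14), (3, 17), (3, 18), (3, 21), (3, 22), (3, 25), (3, 26), (3, 29), (3, 30)]

Answer: 64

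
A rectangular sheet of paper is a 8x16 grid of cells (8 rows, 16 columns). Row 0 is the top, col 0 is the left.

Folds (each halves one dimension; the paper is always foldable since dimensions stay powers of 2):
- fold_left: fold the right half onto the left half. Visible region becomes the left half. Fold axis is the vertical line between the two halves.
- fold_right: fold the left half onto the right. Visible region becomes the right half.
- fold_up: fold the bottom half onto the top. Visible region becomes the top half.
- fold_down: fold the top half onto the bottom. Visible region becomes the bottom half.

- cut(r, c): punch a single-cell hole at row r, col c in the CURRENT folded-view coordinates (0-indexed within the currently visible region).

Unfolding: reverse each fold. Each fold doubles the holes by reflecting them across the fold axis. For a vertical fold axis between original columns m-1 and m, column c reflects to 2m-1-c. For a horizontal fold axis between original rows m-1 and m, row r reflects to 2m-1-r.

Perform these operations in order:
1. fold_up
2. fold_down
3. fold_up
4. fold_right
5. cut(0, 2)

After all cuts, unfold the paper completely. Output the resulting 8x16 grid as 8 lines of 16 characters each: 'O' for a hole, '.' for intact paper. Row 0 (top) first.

Answer: .....O....O.....
.....O....O.....
.....O....O.....
.....O....O.....
.....O....O.....
.....O....O.....
.....O....O.....
.....O....O.....

Derivation:
Op 1 fold_up: fold axis h@4; visible region now rows[0,4) x cols[0,16) = 4x16
Op 2 fold_down: fold axis h@2; visible region now rows[2,4) x cols[0,16) = 2x16
Op 3 fold_up: fold axis h@3; visible region now rows[2,3) x cols[0,16) = 1x16
Op 4 fold_right: fold axis v@8; visible region now rows[2,3) x cols[8,16) = 1x8
Op 5 cut(0, 2): punch at orig (2,10); cuts so far [(2, 10)]; region rows[2,3) x cols[8,16) = 1x8
Unfold 1 (reflect across v@8): 2 holes -> [(2, 5), (2, 10)]
Unfold 2 (reflect across h@3): 4 holes -> [(2, 5), (2, 10), (3, 5), (3, 10)]
Unfold 3 (reflect across h@2): 8 holes -> [(0, 5), (0, 10), (1, 5), (1, 10), (2, 5), (2, 10), (3, 5), (3, 10)]
Unfold 4 (reflect across h@4): 16 holes -> [(0, 5), (0, 10), (1, 5), (1, 10), (2, 5), (2, 10), (3, 5), (3, 10), (4, 5), (4, 10), (5, 5), (5, 10), (6, 5), (6, 10), (7, 5), (7, 10)]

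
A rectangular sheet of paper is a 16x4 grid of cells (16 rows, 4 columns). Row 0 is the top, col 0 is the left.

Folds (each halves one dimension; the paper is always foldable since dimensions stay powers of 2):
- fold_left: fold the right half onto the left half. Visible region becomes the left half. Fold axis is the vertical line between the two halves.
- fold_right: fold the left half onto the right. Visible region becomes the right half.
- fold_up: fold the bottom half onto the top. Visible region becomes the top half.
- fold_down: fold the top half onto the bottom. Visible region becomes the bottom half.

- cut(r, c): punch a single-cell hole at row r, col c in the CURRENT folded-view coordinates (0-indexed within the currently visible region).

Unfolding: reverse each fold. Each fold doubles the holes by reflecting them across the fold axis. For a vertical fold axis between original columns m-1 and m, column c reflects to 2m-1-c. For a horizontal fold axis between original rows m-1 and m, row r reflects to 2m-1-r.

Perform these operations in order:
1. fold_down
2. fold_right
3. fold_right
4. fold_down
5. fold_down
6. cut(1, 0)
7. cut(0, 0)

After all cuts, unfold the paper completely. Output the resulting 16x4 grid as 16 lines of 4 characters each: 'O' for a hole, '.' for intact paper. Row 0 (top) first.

Op 1 fold_down: fold axis h@8; visible region now rows[8,16) x cols[0,4) = 8x4
Op 2 fold_right: fold axis v@2; visible region now rows[8,16) x cols[2,4) = 8x2
Op 3 fold_right: fold axis v@3; visible region now rows[8,16) x cols[3,4) = 8x1
Op 4 fold_down: fold axis h@12; visible region now rows[12,16) x cols[3,4) = 4x1
Op 5 fold_down: fold axis h@14; visible region now rows[14,16) x cols[3,4) = 2x1
Op 6 cut(1, 0): punch at orig (15,3); cuts so far [(15, 3)]; region rows[14,16) x cols[3,4) = 2x1
Op 7 cut(0, 0): punch at orig (14,3); cuts so far [(14, 3), (15, 3)]; region rows[14,16) x cols[3,4) = 2x1
Unfold 1 (reflect across h@14): 4 holes -> [(12, 3), (13, 3), (14, 3), (15, 3)]
Unfold 2 (reflect across h@12): 8 holes -> [(8, 3), (9, 3), (10, 3), (11, 3), (12, 3), (13, 3), (14, 3), (15, 3)]
Unfold 3 (reflect across v@3): 16 holes -> [(8, 2), (8, 3), (9, 2), (9, 3), (10, 2), (10, 3), (11, 2), (11, 3), (12, 2), (12, 3), (13, 2), (13, 3), (14, 2), (14, 3), (15, 2), (15, 3)]
Unfold 4 (reflect across v@2): 32 holes -> [(8, 0), (8, 1), (8, 2), (8, 3), (9, 0), (9, 1), (9, 2), (9, 3), (10, 0), (10, 1), (10, 2), (10, 3), (11, 0), (11, 1), (11, 2), (11, 3), (12, 0), (12, 1), (12, 2), (12, 3), (13, 0), (13, 1), (13, 2), (13, 3), (14, 0), (14, 1), (14, 2), (14, 3), (15, 0), (15, 1), (15, 2), (15, 3)]
Unfold 5 (reflect across h@8): 64 holes -> [(0, 0), (0, 1), (0, 2), (0, 3), (1, 0), (1, 1), (1, 2), (1, 3), (2, 0), (2, 1), (2, 2), (2, 3), (3, 0), (3, 1), (3, 2), (3, 3), (4, 0), (4, 1), (4, 2), (4, 3), (5, 0), (5, 1), (5, 2), (5, 3), (6, 0), (6, 1), (6, 2), (6, 3), (7, 0), (7, 1), (7, 2), (7, 3), (8, 0), (8, 1), (8, 2), (8, 3), (9, 0), (9, 1), (9, 2), (9, 3), (10, 0), (10, 1), (10, 2), (10, 3), (11, 0), (11, 1), (11, 2), (11, 3), (12, 0), (12, 1), (12, 2), (12, 3), (13, 0), (13, 1), (13, 2), (13, 3), (14, 0), (14, 1), (14, 2), (14, 3), (15, 0), (15, 1), (15, 2), (15, 3)]

Answer: OOOO
OOOO
OOOO
OOOO
OOOO
OOOO
OOOO
OOOO
OOOO
OOOO
OOOO
OOOO
OOOO
OOOO
OOOO
OOOO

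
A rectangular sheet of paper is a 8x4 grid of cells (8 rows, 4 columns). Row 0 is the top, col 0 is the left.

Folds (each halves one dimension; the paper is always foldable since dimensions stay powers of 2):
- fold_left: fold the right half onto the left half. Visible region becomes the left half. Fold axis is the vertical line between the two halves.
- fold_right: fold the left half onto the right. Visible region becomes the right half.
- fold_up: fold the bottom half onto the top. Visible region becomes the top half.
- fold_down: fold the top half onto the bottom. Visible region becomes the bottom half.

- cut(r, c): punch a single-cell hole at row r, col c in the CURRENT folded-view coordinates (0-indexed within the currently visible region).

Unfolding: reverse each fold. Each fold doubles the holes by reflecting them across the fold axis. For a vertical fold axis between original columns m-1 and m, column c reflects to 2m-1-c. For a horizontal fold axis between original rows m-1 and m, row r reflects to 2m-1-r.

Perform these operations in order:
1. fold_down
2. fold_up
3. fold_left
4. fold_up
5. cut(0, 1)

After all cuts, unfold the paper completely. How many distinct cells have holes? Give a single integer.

Op 1 fold_down: fold axis h@4; visible region now rows[4,8) x cols[0,4) = 4x4
Op 2 fold_up: fold axis h@6; visible region now rows[4,6) x cols[0,4) = 2x4
Op 3 fold_left: fold axis v@2; visible region now rows[4,6) x cols[0,2) = 2x2
Op 4 fold_up: fold axis h@5; visible region now rows[4,5) x cols[0,2) = 1x2
Op 5 cut(0, 1): punch at orig (4,1); cuts so far [(4, 1)]; region rows[4,5) x cols[0,2) = 1x2
Unfold 1 (reflect across h@5): 2 holes -> [(4, 1), (5, 1)]
Unfold 2 (reflect across v@2): 4 holes -> [(4, 1), (4, 2), (5, 1), (5, 2)]
Unfold 3 (reflect across h@6): 8 holes -> [(4, 1), (4, 2), (5, 1), (5, 2), (6, 1), (6, 2), (7, 1), (7, 2)]
Unfold 4 (reflect across h@4): 16 holes -> [(0, 1), (0, 2), (1, 1), (1, 2), (2, 1), (2, 2), (3, 1), (3, 2), (4, 1), (4, 2), (5, 1), (5, 2), (6, 1), (6, 2), (7, 1), (7, 2)]

Answer: 16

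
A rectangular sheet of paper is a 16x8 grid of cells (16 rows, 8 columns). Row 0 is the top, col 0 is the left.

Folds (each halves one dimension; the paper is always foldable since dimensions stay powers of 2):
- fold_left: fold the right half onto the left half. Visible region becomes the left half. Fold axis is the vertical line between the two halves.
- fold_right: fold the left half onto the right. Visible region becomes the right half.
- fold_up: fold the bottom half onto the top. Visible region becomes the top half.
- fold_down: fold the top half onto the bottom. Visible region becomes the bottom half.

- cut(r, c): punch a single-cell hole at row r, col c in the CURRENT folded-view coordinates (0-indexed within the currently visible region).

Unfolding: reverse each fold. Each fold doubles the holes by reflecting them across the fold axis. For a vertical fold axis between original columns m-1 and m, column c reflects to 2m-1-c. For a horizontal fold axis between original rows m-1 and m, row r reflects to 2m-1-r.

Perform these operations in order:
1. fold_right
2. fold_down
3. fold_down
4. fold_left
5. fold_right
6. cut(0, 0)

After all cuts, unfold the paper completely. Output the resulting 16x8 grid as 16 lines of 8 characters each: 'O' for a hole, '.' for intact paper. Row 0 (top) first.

Op 1 fold_right: fold axis v@4; visible region now rows[0,16) x cols[4,8) = 16x4
Op 2 fold_down: fold axis h@8; visible region now rows[8,16) x cols[4,8) = 8x4
Op 3 fold_down: fold axis h@12; visible region now rows[12,16) x cols[4,8) = 4x4
Op 4 fold_left: fold axis v@6; visible region now rows[12,16) x cols[4,6) = 4x2
Op 5 fold_right: fold axis v@5; visible region now rows[12,16) x cols[5,6) = 4x1
Op 6 cut(0, 0): punch at orig (12,5); cuts so far [(12, 5)]; region rows[12,16) x cols[5,6) = 4x1
Unfold 1 (reflect across v@5): 2 holes -> [(12, 4), (12, 5)]
Unfold 2 (reflect across v@6): 4 holes -> [(12, 4), (12, 5), (12, 6), (12, 7)]
Unfold 3 (reflect across h@12): 8 holes -> [(11, 4), (11, 5), (11, 6), (11, 7), (12, 4), (12, 5), (12, 6), (12, 7)]
Unfold 4 (reflect across h@8): 16 holes -> [(3, 4), (3, 5), (3, 6), (3, 7), (4, 4), (4, 5), (4, 6), (4, 7), (11, 4), (11, 5), (11, 6), (11, 7), (12, 4), (12, 5), (12, 6), (12, 7)]
Unfold 5 (reflect across v@4): 32 holes -> [(3, 0), (3, 1), (3, 2), (3, 3), (3, 4), (3, 5), (3, 6), (3, 7), (4, 0), (4, 1), (4, 2), (4, 3), (4, 4), (4, 5), (4, 6), (4, 7), (11, 0), (11, 1), (11, 2), (11, 3), (11, 4), (11, 5), (11, 6), (11, 7), (12, 0), (12, 1), (12, 2), (12, 3), (12, 4), (12, 5), (12, 6), (12, 7)]

Answer: ........
........
........
OOOOOOOO
OOOOOOOO
........
........
........
........
........
........
OOOOOOOO
OOOOOOOO
........
........
........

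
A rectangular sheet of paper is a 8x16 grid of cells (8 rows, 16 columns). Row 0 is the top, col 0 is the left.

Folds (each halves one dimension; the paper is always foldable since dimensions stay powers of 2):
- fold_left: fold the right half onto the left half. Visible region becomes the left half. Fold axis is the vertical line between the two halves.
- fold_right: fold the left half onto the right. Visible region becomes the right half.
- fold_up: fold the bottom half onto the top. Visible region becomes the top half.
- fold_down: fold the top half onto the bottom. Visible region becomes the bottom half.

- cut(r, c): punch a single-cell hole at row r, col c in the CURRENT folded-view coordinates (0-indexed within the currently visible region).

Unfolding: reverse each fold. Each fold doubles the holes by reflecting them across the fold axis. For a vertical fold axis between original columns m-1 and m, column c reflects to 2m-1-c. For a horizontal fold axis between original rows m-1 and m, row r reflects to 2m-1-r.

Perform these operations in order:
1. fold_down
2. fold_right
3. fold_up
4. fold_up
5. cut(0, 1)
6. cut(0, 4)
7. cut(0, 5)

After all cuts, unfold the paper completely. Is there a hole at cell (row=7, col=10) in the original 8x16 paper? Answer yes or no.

Answer: no

Derivation:
Op 1 fold_down: fold axis h@4; visible region now rows[4,8) x cols[0,16) = 4x16
Op 2 fold_right: fold axis v@8; visible region now rows[4,8) x cols[8,16) = 4x8
Op 3 fold_up: fold axis h@6; visible region now rows[4,6) x cols[8,16) = 2x8
Op 4 fold_up: fold axis h@5; visible region now rows[4,5) x cols[8,16) = 1x8
Op 5 cut(0, 1): punch at orig (4,9); cuts so far [(4, 9)]; region rows[4,5) x cols[8,16) = 1x8
Op 6 cut(0, 4): punch at orig (4,12); cuts so far [(4, 9), (4, 12)]; region rows[4,5) x cols[8,16) = 1x8
Op 7 cut(0, 5): punch at orig (4,13); cuts so far [(4, 9), (4, 12), (4, 13)]; region rows[4,5) x cols[8,16) = 1x8
Unfold 1 (reflect across h@5): 6 holes -> [(4, 9), (4, 12), (4, 13), (5, 9), (5, 12), (5, 13)]
Unfold 2 (reflect across h@6): 12 holes -> [(4, 9), (4, 12), (4, 13), (5, 9), (5, 12), (5, 13), (6, 9), (6, 12), (6, 13), (7, 9), (7, 12), (7, 13)]
Unfold 3 (reflect across v@8): 24 holes -> [(4, 2), (4, 3), (4, 6), (4, 9), (4, 12), (4, 13), (5, 2), (5, 3), (5, 6), (5, 9), (5, 12), (5, 13), (6, 2), (6, 3), (6, 6), (6, 9), (6, 12), (6, 13), (7, 2), (7, 3), (7, 6), (7, 9), (7, 12), (7, 13)]
Unfold 4 (reflect across h@4): 48 holes -> [(0, 2), (0, 3), (0, 6), (0, 9), (0, 12), (0, 13), (1, 2), (1, 3), (1, 6), (1, 9), (1, 12), (1, 13), (2, 2), (2, 3), (2, 6), (2, 9), (2, 12), (2, 13), (3, 2), (3, 3), (3, 6), (3, 9), (3, 12), (3, 13), (4, 2), (4, 3), (4, 6), (4, 9), (4, 12), (4, 13), (5, 2), (5, 3), (5, 6), (5, 9), (5, 12), (5, 13), (6, 2), (6, 3), (6, 6), (6, 9), (6, 12), (6, 13), (7, 2), (7, 3), (7, 6), (7, 9), (7, 12), (7, 13)]
Holes: [(0, 2), (0, 3), (0, 6), (0, 9), (0, 12), (0, 13), (1, 2), (1, 3), (1, 6), (1, 9), (1, 12), (1, 13), (2, 2), (2, 3), (2, 6), (2, 9), (2, 12), (2, 13), (3, 2), (3, 3), (3, 6), (3, 9), (3, 12), (3, 13), (4, 2), (4, 3), (4, 6), (4, 9), (4, 12), (4, 13), (5, 2), (5, 3), (5, 6), (5, 9), (5, 12), (5, 13), (6, 2), (6, 3), (6, 6), (6, 9), (6, 12), (6, 13), (7, 2), (7, 3), (7, 6), (7, 9), (7, 12), (7, 13)]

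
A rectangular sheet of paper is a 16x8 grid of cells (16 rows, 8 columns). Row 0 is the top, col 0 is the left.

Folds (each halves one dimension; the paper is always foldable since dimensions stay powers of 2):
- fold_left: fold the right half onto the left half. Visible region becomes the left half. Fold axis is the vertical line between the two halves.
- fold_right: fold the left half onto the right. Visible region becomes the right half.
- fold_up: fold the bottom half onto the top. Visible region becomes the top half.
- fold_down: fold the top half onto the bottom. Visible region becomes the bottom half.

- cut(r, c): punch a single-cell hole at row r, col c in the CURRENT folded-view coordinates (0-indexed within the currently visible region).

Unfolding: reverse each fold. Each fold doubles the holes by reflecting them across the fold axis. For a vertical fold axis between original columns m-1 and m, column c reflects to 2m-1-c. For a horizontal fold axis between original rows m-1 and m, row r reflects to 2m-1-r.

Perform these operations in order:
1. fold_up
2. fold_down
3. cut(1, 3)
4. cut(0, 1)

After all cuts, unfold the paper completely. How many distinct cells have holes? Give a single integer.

Op 1 fold_up: fold axis h@8; visible region now rows[0,8) x cols[0,8) = 8x8
Op 2 fold_down: fold axis h@4; visible region now rows[4,8) x cols[0,8) = 4x8
Op 3 cut(1, 3): punch at orig (5,3); cuts so far [(5, 3)]; region rows[4,8) x cols[0,8) = 4x8
Op 4 cut(0, 1): punch at orig (4,1); cuts so far [(4, 1), (5, 3)]; region rows[4,8) x cols[0,8) = 4x8
Unfold 1 (reflect across h@4): 4 holes -> [(2, 3), (3, 1), (4, 1), (5, 3)]
Unfold 2 (reflect across h@8): 8 holes -> [(2, 3), (3, 1), (4, 1), (5, 3), (10, 3), (11, 1), (12, 1), (13, 3)]

Answer: 8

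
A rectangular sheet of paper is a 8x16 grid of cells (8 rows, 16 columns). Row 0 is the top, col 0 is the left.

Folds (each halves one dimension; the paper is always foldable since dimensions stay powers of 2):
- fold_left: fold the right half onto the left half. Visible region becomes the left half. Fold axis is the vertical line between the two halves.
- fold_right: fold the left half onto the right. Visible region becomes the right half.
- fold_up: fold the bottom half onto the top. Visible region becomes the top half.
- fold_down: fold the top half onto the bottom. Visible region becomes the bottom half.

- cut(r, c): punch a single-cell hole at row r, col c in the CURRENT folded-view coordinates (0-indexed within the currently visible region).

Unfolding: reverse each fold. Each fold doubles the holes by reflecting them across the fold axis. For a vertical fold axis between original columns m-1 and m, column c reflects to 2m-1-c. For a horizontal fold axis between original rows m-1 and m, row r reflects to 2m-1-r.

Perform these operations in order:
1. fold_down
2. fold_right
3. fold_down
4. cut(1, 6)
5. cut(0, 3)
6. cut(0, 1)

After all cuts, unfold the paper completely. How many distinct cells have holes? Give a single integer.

Answer: 24

Derivation:
Op 1 fold_down: fold axis h@4; visible region now rows[4,8) x cols[0,16) = 4x16
Op 2 fold_right: fold axis v@8; visible region now rows[4,8) x cols[8,16) = 4x8
Op 3 fold_down: fold axis h@6; visible region now rows[6,8) x cols[8,16) = 2x8
Op 4 cut(1, 6): punch at orig (7,14); cuts so far [(7, 14)]; region rows[6,8) x cols[8,16) = 2x8
Op 5 cut(0, 3): punch at orig (6,11); cuts so far [(6, 11), (7, 14)]; region rows[6,8) x cols[8,16) = 2x8
Op 6 cut(0, 1): punch at orig (6,9); cuts so far [(6, 9), (6, 11), (7, 14)]; region rows[6,8) x cols[8,16) = 2x8
Unfold 1 (reflect across h@6): 6 holes -> [(4, 14), (5, 9), (5, 11), (6, 9), (6, 11), (7, 14)]
Unfold 2 (reflect across v@8): 12 holes -> [(4, 1), (4, 14), (5, 4), (5, 6), (5, 9), (5, 11), (6, 4), (6, 6), (6, 9), (6, 11), (7, 1), (7, 14)]
Unfold 3 (reflect across h@4): 24 holes -> [(0, 1), (0, 14), (1, 4), (1, 6), (1, 9), (1, 11), (2, 4), (2, 6), (2, 9), (2, 11), (3, 1), (3, 14), (4, 1), (4, 14), (5, 4), (5, 6), (5, 9), (5, 11), (6, 4), (6, 6), (6, 9), (6, 11), (7, 1), (7, 14)]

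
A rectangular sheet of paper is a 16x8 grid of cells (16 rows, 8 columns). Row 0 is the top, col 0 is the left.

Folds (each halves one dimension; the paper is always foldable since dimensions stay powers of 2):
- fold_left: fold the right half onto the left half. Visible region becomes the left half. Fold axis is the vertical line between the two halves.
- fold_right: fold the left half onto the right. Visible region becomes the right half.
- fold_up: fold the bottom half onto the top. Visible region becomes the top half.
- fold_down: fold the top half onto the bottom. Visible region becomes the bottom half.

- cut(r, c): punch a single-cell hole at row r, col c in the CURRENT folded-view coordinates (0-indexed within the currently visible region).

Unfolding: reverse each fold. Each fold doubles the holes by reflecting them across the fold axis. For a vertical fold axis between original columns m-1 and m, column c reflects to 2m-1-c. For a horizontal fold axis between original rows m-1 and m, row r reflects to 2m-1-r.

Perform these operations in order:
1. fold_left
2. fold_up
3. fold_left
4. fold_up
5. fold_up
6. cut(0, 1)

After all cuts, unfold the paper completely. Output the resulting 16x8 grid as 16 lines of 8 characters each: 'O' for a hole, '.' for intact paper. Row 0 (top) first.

Answer: .OO..OO.
........
........
.OO..OO.
.OO..OO.
........
........
.OO..OO.
.OO..OO.
........
........
.OO..OO.
.OO..OO.
........
........
.OO..OO.

Derivation:
Op 1 fold_left: fold axis v@4; visible region now rows[0,16) x cols[0,4) = 16x4
Op 2 fold_up: fold axis h@8; visible region now rows[0,8) x cols[0,4) = 8x4
Op 3 fold_left: fold axis v@2; visible region now rows[0,8) x cols[0,2) = 8x2
Op 4 fold_up: fold axis h@4; visible region now rows[0,4) x cols[0,2) = 4x2
Op 5 fold_up: fold axis h@2; visible region now rows[0,2) x cols[0,2) = 2x2
Op 6 cut(0, 1): punch at orig (0,1); cuts so far [(0, 1)]; region rows[0,2) x cols[0,2) = 2x2
Unfold 1 (reflect across h@2): 2 holes -> [(0, 1), (3, 1)]
Unfold 2 (reflect across h@4): 4 holes -> [(0, 1), (3, 1), (4, 1), (7, 1)]
Unfold 3 (reflect across v@2): 8 holes -> [(0, 1), (0, 2), (3, 1), (3, 2), (4, 1), (4, 2), (7, 1), (7, 2)]
Unfold 4 (reflect across h@8): 16 holes -> [(0, 1), (0, 2), (3, 1), (3, 2), (4, 1), (4, 2), (7, 1), (7, 2), (8, 1), (8, 2), (11, 1), (11, 2), (12, 1), (12, 2), (15, 1), (15, 2)]
Unfold 5 (reflect across v@4): 32 holes -> [(0, 1), (0, 2), (0, 5), (0, 6), (3, 1), (3, 2), (3, 5), (3, 6), (4, 1), (4, 2), (4, 5), (4, 6), (7, 1), (7, 2), (7, 5), (7, 6), (8, 1), (8, 2), (8, 5), (8, 6), (11, 1), (11, 2), (11, 5), (11, 6), (12, 1), (12, 2), (12, 5), (12, 6), (15, 1), (15, 2), (15, 5), (15, 6)]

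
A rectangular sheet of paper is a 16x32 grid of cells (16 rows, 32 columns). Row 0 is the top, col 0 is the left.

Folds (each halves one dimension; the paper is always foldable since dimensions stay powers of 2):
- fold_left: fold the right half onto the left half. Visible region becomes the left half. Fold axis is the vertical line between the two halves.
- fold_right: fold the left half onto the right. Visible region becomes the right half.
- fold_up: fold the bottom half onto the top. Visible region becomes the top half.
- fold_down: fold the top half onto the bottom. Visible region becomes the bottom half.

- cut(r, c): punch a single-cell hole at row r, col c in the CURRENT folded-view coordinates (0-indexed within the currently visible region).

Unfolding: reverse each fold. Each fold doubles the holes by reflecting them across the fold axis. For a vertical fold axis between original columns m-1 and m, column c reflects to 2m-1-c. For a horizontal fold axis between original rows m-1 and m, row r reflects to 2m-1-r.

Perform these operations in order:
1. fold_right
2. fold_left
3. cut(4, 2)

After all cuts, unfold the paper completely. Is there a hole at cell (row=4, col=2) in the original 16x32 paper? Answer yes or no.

Op 1 fold_right: fold axis v@16; visible region now rows[0,16) x cols[16,32) = 16x16
Op 2 fold_left: fold axis v@24; visible region now rows[0,16) x cols[16,24) = 16x8
Op 3 cut(4, 2): punch at orig (4,18); cuts so far [(4, 18)]; region rows[0,16) x cols[16,24) = 16x8
Unfold 1 (reflect across v@24): 2 holes -> [(4, 18), (4, 29)]
Unfold 2 (reflect across v@16): 4 holes -> [(4, 2), (4, 13), (4, 18), (4, 29)]
Holes: [(4, 2), (4, 13), (4, 18), (4, 29)]

Answer: yes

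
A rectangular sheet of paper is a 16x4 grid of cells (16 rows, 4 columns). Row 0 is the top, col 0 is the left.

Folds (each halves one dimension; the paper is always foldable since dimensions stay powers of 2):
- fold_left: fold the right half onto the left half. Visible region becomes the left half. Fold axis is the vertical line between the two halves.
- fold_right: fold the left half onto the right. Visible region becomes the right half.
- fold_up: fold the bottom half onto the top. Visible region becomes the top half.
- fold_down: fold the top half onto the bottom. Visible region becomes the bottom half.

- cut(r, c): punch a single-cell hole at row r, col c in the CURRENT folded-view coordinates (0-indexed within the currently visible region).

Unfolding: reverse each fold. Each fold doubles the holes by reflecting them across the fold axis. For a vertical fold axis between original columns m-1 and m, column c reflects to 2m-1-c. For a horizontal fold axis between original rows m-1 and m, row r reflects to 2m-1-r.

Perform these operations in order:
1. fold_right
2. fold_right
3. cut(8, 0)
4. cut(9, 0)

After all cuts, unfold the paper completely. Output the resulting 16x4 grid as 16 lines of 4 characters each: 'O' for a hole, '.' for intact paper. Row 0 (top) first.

Answer: ....
....
....
....
....
....
....
....
OOOO
OOOO
....
....
....
....
....
....

Derivation:
Op 1 fold_right: fold axis v@2; visible region now rows[0,16) x cols[2,4) = 16x2
Op 2 fold_right: fold axis v@3; visible region now rows[0,16) x cols[3,4) = 16x1
Op 3 cut(8, 0): punch at orig (8,3); cuts so far [(8, 3)]; region rows[0,16) x cols[3,4) = 16x1
Op 4 cut(9, 0): punch at orig (9,3); cuts so far [(8, 3), (9, 3)]; region rows[0,16) x cols[3,4) = 16x1
Unfold 1 (reflect across v@3): 4 holes -> [(8, 2), (8, 3), (9, 2), (9, 3)]
Unfold 2 (reflect across v@2): 8 holes -> [(8, 0), (8, 1), (8, 2), (8, 3), (9, 0), (9, 1), (9, 2), (9, 3)]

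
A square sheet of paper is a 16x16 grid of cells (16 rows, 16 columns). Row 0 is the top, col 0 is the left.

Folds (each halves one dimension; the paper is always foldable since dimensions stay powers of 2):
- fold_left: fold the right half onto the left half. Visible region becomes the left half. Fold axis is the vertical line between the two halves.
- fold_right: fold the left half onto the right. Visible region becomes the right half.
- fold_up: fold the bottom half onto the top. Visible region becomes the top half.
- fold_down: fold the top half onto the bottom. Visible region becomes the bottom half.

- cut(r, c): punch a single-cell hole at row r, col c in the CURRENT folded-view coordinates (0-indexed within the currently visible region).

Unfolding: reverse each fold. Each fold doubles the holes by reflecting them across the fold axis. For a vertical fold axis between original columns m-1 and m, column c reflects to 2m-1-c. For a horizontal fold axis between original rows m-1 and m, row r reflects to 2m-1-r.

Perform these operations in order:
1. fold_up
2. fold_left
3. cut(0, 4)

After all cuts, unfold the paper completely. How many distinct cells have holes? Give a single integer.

Op 1 fold_up: fold axis h@8; visible region now rows[0,8) x cols[0,16) = 8x16
Op 2 fold_left: fold axis v@8; visible region now rows[0,8) x cols[0,8) = 8x8
Op 3 cut(0, 4): punch at orig (0,4); cuts so far [(0, 4)]; region rows[0,8) x cols[0,8) = 8x8
Unfold 1 (reflect across v@8): 2 holes -> [(0, 4), (0, 11)]
Unfold 2 (reflect across h@8): 4 holes -> [(0, 4), (0, 11), (15, 4), (15, 11)]

Answer: 4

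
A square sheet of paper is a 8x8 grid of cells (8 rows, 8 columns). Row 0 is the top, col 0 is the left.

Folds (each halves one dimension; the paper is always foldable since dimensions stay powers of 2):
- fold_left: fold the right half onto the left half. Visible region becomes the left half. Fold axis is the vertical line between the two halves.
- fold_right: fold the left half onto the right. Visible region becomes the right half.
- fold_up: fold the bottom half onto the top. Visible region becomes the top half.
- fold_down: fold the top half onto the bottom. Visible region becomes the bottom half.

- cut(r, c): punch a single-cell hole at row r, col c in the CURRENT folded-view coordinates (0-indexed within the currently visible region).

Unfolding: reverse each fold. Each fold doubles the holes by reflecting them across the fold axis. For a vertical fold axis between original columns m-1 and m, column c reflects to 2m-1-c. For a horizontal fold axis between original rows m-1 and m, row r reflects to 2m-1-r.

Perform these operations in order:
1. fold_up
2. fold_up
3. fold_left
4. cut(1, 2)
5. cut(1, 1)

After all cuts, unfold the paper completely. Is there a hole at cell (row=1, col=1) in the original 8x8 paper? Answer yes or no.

Op 1 fold_up: fold axis h@4; visible region now rows[0,4) x cols[0,8) = 4x8
Op 2 fold_up: fold axis h@2; visible region now rows[0,2) x cols[0,8) = 2x8
Op 3 fold_left: fold axis v@4; visible region now rows[0,2) x cols[0,4) = 2x4
Op 4 cut(1, 2): punch at orig (1,2); cuts so far [(1, 2)]; region rows[0,2) x cols[0,4) = 2x4
Op 5 cut(1, 1): punch at orig (1,1); cuts so far [(1, 1), (1, 2)]; region rows[0,2) x cols[0,4) = 2x4
Unfold 1 (reflect across v@4): 4 holes -> [(1, 1), (1, 2), (1, 5), (1, 6)]
Unfold 2 (reflect across h@2): 8 holes -> [(1, 1), (1, 2), (1, 5), (1, 6), (2, 1), (2, 2), (2, 5), (2, 6)]
Unfold 3 (reflect across h@4): 16 holes -> [(1, 1), (1, 2), (1, 5), (1, 6), (2, 1), (2, 2), (2, 5), (2, 6), (5, 1), (5, 2), (5, 5), (5, 6), (6, 1), (6, 2), (6, 5), (6, 6)]
Holes: [(1, 1), (1, 2), (1, 5), (1, 6), (2, 1), (2, 2), (2, 5), (2, 6), (5, 1), (5, 2), (5, 5), (5, 6), (6, 1), (6, 2), (6, 5), (6, 6)]

Answer: yes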